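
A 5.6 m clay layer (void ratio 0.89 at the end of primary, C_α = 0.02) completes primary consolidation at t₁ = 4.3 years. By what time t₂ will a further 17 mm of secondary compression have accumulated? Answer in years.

S_s = C_α·H/(1+e_p)·log₁₀(t₂/t₁) ⇒ log₁₀(t₂/t₁) = S_s·(1+e_p)/(C_α·H).
log₁₀(t₂/t₁) = 0.017 × (1+0.89) / (0.02×5.6) = 0.2869
t₂ = t₁ × 10^0.2869 = 4.3 × 1.936 = 8.324 years

t₂ ≈ 8.32 years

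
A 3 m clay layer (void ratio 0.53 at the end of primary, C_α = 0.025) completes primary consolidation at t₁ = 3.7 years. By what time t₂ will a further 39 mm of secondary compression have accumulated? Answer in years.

S_s = C_α·H/(1+e_p)·log₁₀(t₂/t₁) ⇒ log₁₀(t₂/t₁) = S_s·(1+e_p)/(C_α·H).
log₁₀(t₂/t₁) = 0.039 × (1+0.53) / (0.025×3) = 0.7956
t₂ = t₁ × 10^0.7956 = 3.7 × 6.246 = 23.11 years

t₂ ≈ 23.1 years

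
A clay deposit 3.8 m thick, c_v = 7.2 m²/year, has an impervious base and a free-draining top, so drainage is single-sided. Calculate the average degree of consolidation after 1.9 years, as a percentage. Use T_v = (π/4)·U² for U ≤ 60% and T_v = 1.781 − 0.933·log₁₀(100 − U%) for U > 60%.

U ≈ 92.2 %

Drainage path length: H_d = H = 3.8 m (single drainage).
T_v = c_v·t/H_d² = 7.2×1.9/3.8² = 0.94737.
T_v = 0.94737 corresponds to the U > 60% branch:
U = 1 − 10^((1.781 − T_v)/0.933)/100 = 0.9217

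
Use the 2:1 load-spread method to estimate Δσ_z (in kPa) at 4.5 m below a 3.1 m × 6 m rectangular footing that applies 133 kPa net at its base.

Δσ_z ≈ 31 kPa

By the 2:1 method the load spreads at 1 horizontal : 2 vertical, so at depth z the loaded area has grown by z in each plan dimension:
Δσ = qBL/((B+z)(L+z)) = 133×3.1×6/((3.1+4.5)(6+4.5)) = 31 kPa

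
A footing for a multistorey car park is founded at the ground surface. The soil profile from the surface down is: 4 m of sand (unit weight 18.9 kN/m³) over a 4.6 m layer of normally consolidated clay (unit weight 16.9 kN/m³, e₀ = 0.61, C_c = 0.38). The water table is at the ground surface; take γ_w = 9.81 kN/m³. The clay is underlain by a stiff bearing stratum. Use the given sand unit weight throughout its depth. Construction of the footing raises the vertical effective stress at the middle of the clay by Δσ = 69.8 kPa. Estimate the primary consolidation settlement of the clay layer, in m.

S_c ≈ 0.398 m

Mid-depth of clay below the ground surface: z = 4 + 4.6/2 = 6.3 m.
Total vertical stress at mid-clay: σ_v = 18.9×4 + 16.9×2.3 = 114.47 kPa.
Pore pressure: u = 9.81×(6.3 − 0) = 61.803 kPa.
Initial effective stress: σ'_0 = σ_v − u = 114.47 − 61.803 = 52.667 kPa.
Final effective stress: σ'_f = σ'_0 + Δσ = 52.667 + 69.8 = 122.47 kPa.
Normally consolidated clay, so the full stress increment lies on the virgin compression line:
S_c = C_c·H/(1+e₀)·log₁₀(σ'_f/σ'_0) = 0.38×4.6/(1+0.61)×log₁₀(122.47/52.667)
    = 1.0857 × 0.36649 = 0.3979 m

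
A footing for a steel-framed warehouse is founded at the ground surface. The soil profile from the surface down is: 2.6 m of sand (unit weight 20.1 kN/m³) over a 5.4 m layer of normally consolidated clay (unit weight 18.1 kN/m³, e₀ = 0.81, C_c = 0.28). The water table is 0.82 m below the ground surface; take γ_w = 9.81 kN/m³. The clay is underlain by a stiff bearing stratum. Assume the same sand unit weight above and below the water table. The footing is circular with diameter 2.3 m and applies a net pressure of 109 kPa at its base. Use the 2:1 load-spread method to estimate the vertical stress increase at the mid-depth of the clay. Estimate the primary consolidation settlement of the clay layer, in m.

Mid-depth of clay below the ground surface: z = 2.6 + 5.4/2 = 5.3 m.
Total vertical stress at mid-clay: σ_v = 20.1×2.6 + 18.1×2.7 = 101.13 kPa.
Pore pressure: u = 9.81×(5.3 − 0.82) = 43.949 kPa.
Initial effective stress: σ'_0 = σ_v − u = 101.13 − 43.949 = 57.181 kPa.
Stress increase at mid-clay by the 2:1 spreading method:
Δσ ≈ qD²/(D+z)² = 109×2.3²/(2.3+5.3)² = 9.9829 kPa
Final effective stress: σ'_f = σ'_0 + Δσ = 57.181 + 9.9829 = 67.164 kPa.
Normally consolidated clay, so the full stress increment lies on the virgin compression line:
S_c = C_c·H/(1+e₀)·log₁₀(σ'_f/σ'_0) = 0.28×5.4/(1+0.81)×log₁₀(67.164/57.181)
    = 0.83536 × 0.069885 = 0.05838 m

S_c ≈ 0.0584 m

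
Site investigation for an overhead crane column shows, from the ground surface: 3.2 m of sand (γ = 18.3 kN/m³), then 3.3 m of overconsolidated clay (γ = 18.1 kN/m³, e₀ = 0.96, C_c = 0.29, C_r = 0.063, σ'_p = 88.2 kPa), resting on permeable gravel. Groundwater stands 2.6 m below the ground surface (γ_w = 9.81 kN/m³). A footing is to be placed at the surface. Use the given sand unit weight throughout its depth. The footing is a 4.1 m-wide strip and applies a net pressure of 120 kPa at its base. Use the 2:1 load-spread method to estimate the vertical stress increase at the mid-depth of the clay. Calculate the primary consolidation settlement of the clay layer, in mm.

Mid-depth of clay below the ground surface: z = 3.2 + 3.3/2 = 4.85 m.
Total vertical stress at mid-clay: σ_v = 18.3×3.2 + 18.1×1.65 = 88.425 kPa.
Pore pressure: u = 9.81×(4.85 − 2.6) = 22.073 kPa.
Initial effective stress: σ'_0 = σ_v − u = 88.425 − 22.073 = 66.352 kPa.
Stress increase at mid-clay by the 2:1 spreading method:
Δσ = qB/(B+z) = 120×4.1/(4.1+4.85) = 54.972 kPa
Final effective stress: σ'_f = 66.352 + 54.972 = 121.32 kPa.
σ'_f = 121.32 > σ'_p = 88.2 kPa, so the stress path crosses the preconsolidation pressure — recompression up to σ'_p, then virgin compression beyond:
S_c = H/(1+e₀)·[C_r·log₁₀(σ'_p/σ'_0) + C_c·log₁₀(σ'_f/σ'_p)]
    = 3.3/1.96 × [0.063×log₁₀(88.2/66.352) + 0.29×log₁₀(121.32/88.2)]
    = 1.6837 × [0.0077877 + 0.040155] = 0.08072 m

S_c ≈ 80.7 mm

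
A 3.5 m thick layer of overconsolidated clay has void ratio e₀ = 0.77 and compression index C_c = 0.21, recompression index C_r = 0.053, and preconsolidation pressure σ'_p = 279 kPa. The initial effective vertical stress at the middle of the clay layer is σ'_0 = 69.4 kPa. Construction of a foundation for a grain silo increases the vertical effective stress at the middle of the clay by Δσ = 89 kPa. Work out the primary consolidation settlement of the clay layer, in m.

Final effective stress: σ'_f = 69.4 + 89 = 158.4 kPa.
σ'_f = 158.4 ≤ σ'_p = 279 kPa, so the clay remains overconsolidated and only the recompression index applies:
S_c = C_r·H/(1+e₀)·log₁₀(σ'_f/σ'_0) = 0.053×3.5/1.77×log₁₀(158.4/69.4)
    = 0.1048 × 0.3584 = 0.03756 m

S_c ≈ 0.0376 m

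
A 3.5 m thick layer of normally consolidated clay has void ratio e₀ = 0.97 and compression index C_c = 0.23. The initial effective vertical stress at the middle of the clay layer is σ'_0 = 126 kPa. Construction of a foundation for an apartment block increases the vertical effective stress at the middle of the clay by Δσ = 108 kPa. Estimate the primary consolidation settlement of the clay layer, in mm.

S_c ≈ 110 mm

Final effective stress: σ'_f = σ'_0 + Δσ = 126 + 108 = 234 kPa.
Normally consolidated clay, so the full stress increment lies on the virgin compression line:
S_c = C_c·H/(1+e₀)·log₁₀(σ'_f/σ'_0) = 0.23×3.5/(1+0.97)×log₁₀(234/126)
    = 0.40863 × 0.26885 = 0.1099 m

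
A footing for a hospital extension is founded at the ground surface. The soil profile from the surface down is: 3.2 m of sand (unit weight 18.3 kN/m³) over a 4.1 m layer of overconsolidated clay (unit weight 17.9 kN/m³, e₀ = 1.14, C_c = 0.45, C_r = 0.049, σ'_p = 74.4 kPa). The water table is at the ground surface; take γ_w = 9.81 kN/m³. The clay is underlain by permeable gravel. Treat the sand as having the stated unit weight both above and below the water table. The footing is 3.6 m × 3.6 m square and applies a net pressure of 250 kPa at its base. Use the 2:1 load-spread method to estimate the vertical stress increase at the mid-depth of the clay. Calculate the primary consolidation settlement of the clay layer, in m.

Mid-depth of clay below the ground surface: z = 3.2 + 4.1/2 = 5.25 m.
Total vertical stress at mid-clay: σ_v = 18.3×3.2 + 17.9×2.05 = 95.255 kPa.
Pore pressure: u = 9.81×(5.25 − 0) = 51.503 kPa.
Initial effective stress: σ'_0 = σ_v − u = 95.255 − 51.503 = 43.752 kPa.
Stress increase at mid-clay by the 2:1 spreading method:
Δσ = qBL/((B+z)(L+z)) = 250×3.6×3.6/((3.6+5.25)(3.6+5.25)) = 41.367 kPa
Final effective stress: σ'_f = 43.752 + 41.367 = 85.119 kPa.
σ'_f = 85.119 > σ'_p = 74.4 kPa, so the stress path crosses the preconsolidation pressure — recompression up to σ'_p, then virgin compression beyond:
S_c = H/(1+e₀)·[C_r·log₁₀(σ'_p/σ'_0) + C_c·log₁₀(σ'_f/σ'_p)]
    = 4.1/2.14 × [0.049×log₁₀(74.4/43.752) + 0.45×log₁₀(85.119/74.4)]
    = 1.9159 × [0.011298 + 0.026304] = 0.07204 m

S_c ≈ 0.072 m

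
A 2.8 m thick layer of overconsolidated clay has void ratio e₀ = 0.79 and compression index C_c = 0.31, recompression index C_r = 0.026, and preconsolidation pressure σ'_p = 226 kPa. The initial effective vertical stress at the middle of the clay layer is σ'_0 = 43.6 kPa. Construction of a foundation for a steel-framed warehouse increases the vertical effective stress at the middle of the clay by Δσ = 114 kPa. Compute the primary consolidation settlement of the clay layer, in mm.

S_c ≈ 22.7 mm

Final effective stress: σ'_f = 43.6 + 114 = 157.6 kPa.
σ'_f = 157.6 ≤ σ'_p = 226 kPa, so the clay remains overconsolidated and only the recompression index applies:
S_c = C_r·H/(1+e₀)·log₁₀(σ'_f/σ'_0) = 0.026×2.8/1.79×log₁₀(157.6/43.6)
    = 0.040669 × 0.55807 = 0.0227 m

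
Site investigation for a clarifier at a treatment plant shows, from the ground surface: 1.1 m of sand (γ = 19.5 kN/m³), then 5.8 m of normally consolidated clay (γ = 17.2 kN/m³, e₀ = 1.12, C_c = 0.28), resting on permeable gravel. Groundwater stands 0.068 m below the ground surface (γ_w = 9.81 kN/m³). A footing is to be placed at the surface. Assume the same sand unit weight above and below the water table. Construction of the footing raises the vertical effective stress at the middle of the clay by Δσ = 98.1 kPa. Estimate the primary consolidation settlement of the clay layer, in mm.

Mid-depth of clay below the ground surface: z = 1.1 + 5.8/2 = 4 m.
Total vertical stress at mid-clay: σ_v = 19.5×1.1 + 17.2×2.9 = 71.33 kPa.
Pore pressure: u = 9.81×(4 − 0.068) = 38.573 kPa.
Initial effective stress: σ'_0 = σ_v − u = 71.33 − 38.573 = 32.757 kPa.
Final effective stress: σ'_f = σ'_0 + Δσ = 32.757 + 98.1 = 130.86 kPa.
Normally consolidated clay, so the full stress increment lies on the virgin compression line:
S_c = C_c·H/(1+e₀)·log₁₀(σ'_f/σ'_0) = 0.28×5.8/(1+1.12)×log₁₀(130.86/32.757)
    = 0.76604 × 0.6015 = 0.4608 m

S_c ≈ 461 mm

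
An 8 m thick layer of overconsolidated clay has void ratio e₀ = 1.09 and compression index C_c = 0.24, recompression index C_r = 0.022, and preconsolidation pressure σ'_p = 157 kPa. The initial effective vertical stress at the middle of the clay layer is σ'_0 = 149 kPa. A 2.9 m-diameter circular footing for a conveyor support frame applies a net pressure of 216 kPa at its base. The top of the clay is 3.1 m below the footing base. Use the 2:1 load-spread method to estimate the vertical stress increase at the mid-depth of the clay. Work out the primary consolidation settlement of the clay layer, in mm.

Mid-depth of clay below the footing base: z = 3.1 + 8/2 = 7.1 m.
Stress increase at mid-clay by the 2:1 spreading method:
Δσ ≈ qD²/(D+z)² = 216×2.9²/(2.9+7.1)² = 18.166 kPa
Final effective stress: σ'_f = 149 + 18.166 = 167.17 kPa.
σ'_f = 167.17 > σ'_p = 157 kPa, so the stress path crosses the preconsolidation pressure — recompression up to σ'_p, then virgin compression beyond:
S_c = H/(1+e₀)·[C_r·log₁₀(σ'_p/σ'_0) + C_c·log₁₀(σ'_f/σ'_p)]
    = 8/2.09 × [0.022×log₁₀(157/149) + 0.24×log₁₀(167.17/157)]
    = 3.8278 × [0.00049969 + 0.0065421] = 0.02695 m

S_c ≈ 27 mm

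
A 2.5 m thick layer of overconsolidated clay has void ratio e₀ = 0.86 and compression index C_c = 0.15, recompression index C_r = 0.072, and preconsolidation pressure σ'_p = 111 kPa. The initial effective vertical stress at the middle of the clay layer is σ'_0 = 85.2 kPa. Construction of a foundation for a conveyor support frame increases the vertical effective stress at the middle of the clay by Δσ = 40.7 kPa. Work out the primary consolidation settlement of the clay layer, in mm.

S_c ≈ 22.1 mm

Final effective stress: σ'_f = 85.2 + 40.7 = 125.9 kPa.
σ'_f = 125.9 > σ'_p = 111 kPa, so the stress path crosses the preconsolidation pressure — recompression up to σ'_p, then virgin compression beyond:
S_c = H/(1+e₀)·[C_r·log₁₀(σ'_p/σ'_0) + C_c·log₁₀(σ'_f/σ'_p)]
    = 2.5/1.86 × [0.072×log₁₀(111/85.2) + 0.15×log₁₀(125.9/111)]
    = 1.3441 × [0.0082716 + 0.0082054] = 0.02215 m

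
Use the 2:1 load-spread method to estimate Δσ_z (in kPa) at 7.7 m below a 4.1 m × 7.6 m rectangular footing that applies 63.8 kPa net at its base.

Δσ_z ≈ 11 kPa

By the 2:1 method the load spreads at 1 horizontal : 2 vertical, so at depth z the loaded area has grown by z in each plan dimension:
Δσ = qBL/((B+z)(L+z)) = 63.8×4.1×7.6/((4.1+7.7)(7.6+7.7)) = 11.011 kPa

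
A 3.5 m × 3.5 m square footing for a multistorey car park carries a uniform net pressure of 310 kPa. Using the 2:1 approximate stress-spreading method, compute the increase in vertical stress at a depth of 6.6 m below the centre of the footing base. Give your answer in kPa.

Δσ_z ≈ 37.2 kPa

By the 2:1 method the load spreads at 1 horizontal : 2 vertical, so at depth z the loaded area has grown by z in each plan dimension:
Δσ = qBL/((B+z)(L+z)) = 310×3.5×3.5/((3.5+6.6)(3.5+6.6)) = 37.227 kPa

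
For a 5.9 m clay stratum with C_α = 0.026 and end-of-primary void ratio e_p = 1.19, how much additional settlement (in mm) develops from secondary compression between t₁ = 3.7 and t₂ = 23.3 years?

Secondary compression: S_s = C_α·H/(1+e_p)·log₁₀(t₂/t₁)
S_s = 0.026×5.9/(1+1.19)×log₁₀(23.3/3.7)
    = 0.07005 × 0.7992 = 0.05598 m

S_s ≈ 56 mm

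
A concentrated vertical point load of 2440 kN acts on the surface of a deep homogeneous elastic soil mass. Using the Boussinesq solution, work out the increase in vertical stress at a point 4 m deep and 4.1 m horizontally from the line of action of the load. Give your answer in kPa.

Boussinesq vertical stress below a point load on an elastic half-space:
Δσ_z = 3P/(2πz²) · [1 + (r/z)²]^(−5/2)
r/z = 4.1/4 = 1.025; [1+(r/z)²]^(−5/2) = 0.16607.
Δσ_z = 3×2440/(2π×4²) × 0.16607 = 72.813 × 0.16607 = 12.09 kPa

Δσ_z ≈ 12.1 kPa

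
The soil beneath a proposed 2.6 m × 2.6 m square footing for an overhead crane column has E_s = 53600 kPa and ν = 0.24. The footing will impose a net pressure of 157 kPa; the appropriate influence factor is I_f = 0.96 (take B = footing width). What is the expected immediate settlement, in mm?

S_e ≈ 6.89 mm

Immediate (elastic) settlement: S_e = q·B·(1−ν²)/E_s · I_f.
S_e = 157 × 2.6 × (1 − 0.24²) / 53600 × 0.96
    = 157 × 2.6 × 0.9424 / 53600 × 0.96
    = 0.00689 m = 6.89 mm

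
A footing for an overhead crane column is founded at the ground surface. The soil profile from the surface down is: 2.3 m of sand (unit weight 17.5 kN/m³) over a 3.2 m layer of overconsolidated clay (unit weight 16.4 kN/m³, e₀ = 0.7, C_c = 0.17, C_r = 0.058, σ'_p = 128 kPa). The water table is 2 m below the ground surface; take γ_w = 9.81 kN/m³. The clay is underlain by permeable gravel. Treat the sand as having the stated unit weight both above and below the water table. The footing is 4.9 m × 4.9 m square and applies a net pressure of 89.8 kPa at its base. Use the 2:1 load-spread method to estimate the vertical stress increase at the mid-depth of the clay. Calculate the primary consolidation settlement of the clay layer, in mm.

S_c ≈ 21.7 mm

Mid-depth of clay below the ground surface: z = 2.3 + 3.2/2 = 3.9 m.
Total vertical stress at mid-clay: σ_v = 17.5×2.3 + 16.4×1.6 = 66.49 kPa.
Pore pressure: u = 9.81×(3.9 − 2) = 18.639 kPa.
Initial effective stress: σ'_0 = σ_v − u = 66.49 − 18.639 = 47.851 kPa.
Stress increase at mid-clay by the 2:1 spreading method:
Δσ = qBL/((B+z)(L+z)) = 89.8×4.9×4.9/((4.9+3.9)(4.9+3.9)) = 27.842 kPa
Final effective stress: σ'_f = 47.851 + 27.842 = 75.693 kPa.
σ'_f = 75.693 ≤ σ'_p = 128 kPa, so the clay remains overconsolidated and only the recompression index applies:
S_c = C_r·H/(1+e₀)·log₁₀(σ'_f/σ'_0) = 0.058×3.2/1.7×log₁₀(75.693/47.851)
    = 0.10918 × 0.19916 = 0.02174 m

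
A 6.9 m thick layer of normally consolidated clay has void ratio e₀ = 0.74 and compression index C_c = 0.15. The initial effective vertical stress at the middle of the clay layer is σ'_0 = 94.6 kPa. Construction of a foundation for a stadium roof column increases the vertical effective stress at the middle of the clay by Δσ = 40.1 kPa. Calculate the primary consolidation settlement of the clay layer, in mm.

S_c ≈ 91.3 mm

Final effective stress: σ'_f = σ'_0 + Δσ = 94.6 + 40.1 = 134.7 kPa.
Normally consolidated clay, so the full stress increment lies on the virgin compression line:
S_c = C_c·H/(1+e₀)·log₁₀(σ'_f/σ'_0) = 0.15×6.9/(1+0.74)×log₁₀(134.7/94.6)
    = 0.59483 × 0.15348 = 0.09129 m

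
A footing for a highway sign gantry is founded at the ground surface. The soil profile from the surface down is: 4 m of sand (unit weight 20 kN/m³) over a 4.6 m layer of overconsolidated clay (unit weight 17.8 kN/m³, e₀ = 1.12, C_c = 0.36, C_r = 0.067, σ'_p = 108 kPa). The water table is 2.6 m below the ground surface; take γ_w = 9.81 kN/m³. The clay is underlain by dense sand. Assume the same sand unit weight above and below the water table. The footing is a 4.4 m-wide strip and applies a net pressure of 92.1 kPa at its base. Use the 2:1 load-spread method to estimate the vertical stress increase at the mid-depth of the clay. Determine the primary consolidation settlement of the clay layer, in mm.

S_c ≈ 58.2 mm

Mid-depth of clay below the ground surface: z = 4 + 4.6/2 = 6.3 m.
Total vertical stress at mid-clay: σ_v = 20×4 + 17.8×2.3 = 120.94 kPa.
Pore pressure: u = 9.81×(6.3 − 2.6) = 36.297 kPa.
Initial effective stress: σ'_0 = σ_v − u = 120.94 − 36.297 = 84.643 kPa.
Stress increase at mid-clay by the 2:1 spreading method:
Δσ = qB/(B+z) = 92.1×4.4/(4.4+6.3) = 37.873 kPa
Final effective stress: σ'_f = 84.643 + 37.873 = 122.52 kPa.
σ'_f = 122.52 > σ'_p = 108 kPa, so the stress path crosses the preconsolidation pressure — recompression up to σ'_p, then virgin compression beyond:
S_c = H/(1+e₀)·[C_r·log₁₀(σ'_p/σ'_0) + C_c·log₁₀(σ'_f/σ'_p)]
    = 4.6/2.12 × [0.067×log₁₀(108/84.643) + 0.36×log₁₀(122.52/108)]
    = 2.1698 × [0.0070908 + 0.019722] = 0.05818 m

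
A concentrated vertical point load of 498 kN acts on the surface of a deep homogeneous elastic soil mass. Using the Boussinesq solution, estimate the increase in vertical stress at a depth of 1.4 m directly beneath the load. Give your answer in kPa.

Boussinesq vertical stress below a point load on an elastic half-space:
Δσ_z = 3P/(2πz²) · [1 + (r/z)²]^(−5/2)
r/z = 0/1.4 = 0; [1+(r/z)²]^(−5/2) = 1.
Δσ_z = 3×498/(2π×1.4²) × 1 = 121.32 × 1 = 121.3 kPa

Δσ_z ≈ 121 kPa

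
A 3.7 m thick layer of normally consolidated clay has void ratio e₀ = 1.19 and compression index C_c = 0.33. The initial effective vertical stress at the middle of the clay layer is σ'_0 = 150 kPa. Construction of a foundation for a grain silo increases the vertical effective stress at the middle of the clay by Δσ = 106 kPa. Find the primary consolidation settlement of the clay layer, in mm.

Final effective stress: σ'_f = σ'_0 + Δσ = 150 + 106 = 256 kPa.
Normally consolidated clay, so the full stress increment lies on the virgin compression line:
S_c = C_c·H/(1+e₀)·log₁₀(σ'_f/σ'_0) = 0.33×3.7/(1+1.19)×log₁₀(256/150)
    = 0.55753 × 0.23215 = 0.1294 m

S_c ≈ 129 mm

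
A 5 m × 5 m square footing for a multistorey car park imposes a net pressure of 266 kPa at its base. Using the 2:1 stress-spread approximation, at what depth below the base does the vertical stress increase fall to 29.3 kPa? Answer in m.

2:1 spreading — at depth z the loaded area has grown by z in each plan dimension:
qB²/(B+z)² = Δσ_z ⇒ z = B(√(q/Δσ_z) − 1) = 5×(√(266/29.3) − 1) = 10.07 m

z ≈ 10.1 m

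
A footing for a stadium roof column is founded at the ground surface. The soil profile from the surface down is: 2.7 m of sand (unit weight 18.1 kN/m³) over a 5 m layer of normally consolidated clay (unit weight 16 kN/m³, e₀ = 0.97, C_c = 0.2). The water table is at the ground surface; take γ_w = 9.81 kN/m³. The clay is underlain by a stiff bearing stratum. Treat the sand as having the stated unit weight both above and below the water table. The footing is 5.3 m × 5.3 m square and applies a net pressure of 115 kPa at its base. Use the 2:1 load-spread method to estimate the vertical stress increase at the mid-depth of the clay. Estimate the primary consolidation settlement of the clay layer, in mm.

S_c ≈ 126 mm

Mid-depth of clay below the ground surface: z = 2.7 + 5/2 = 5.2 m.
Total vertical stress at mid-clay: σ_v = 18.1×2.7 + 16×2.5 = 88.87 kPa.
Pore pressure: u = 9.81×(5.2 − 0) = 51.012 kPa.
Initial effective stress: σ'_0 = σ_v − u = 88.87 − 51.012 = 37.858 kPa.
Stress increase at mid-clay by the 2:1 spreading method:
Δσ = qBL/((B+z)(L+z)) = 115×5.3×5.3/((5.3+5.2)(5.3+5.2)) = 29.3 kPa
Final effective stress: σ'_f = σ'_0 + Δσ = 37.858 + 29.3 = 67.158 kPa.
Normally consolidated clay, so the full stress increment lies on the virgin compression line:
S_c = C_c·H/(1+e₀)·log₁₀(σ'_f/σ'_0) = 0.2×5/(1+0.97)×log₁₀(67.158/37.858)
    = 0.50761 × 0.24894 = 0.1264 m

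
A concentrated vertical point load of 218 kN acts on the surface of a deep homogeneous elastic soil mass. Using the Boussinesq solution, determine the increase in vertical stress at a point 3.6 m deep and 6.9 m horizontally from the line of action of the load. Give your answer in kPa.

Δσ_z ≈ 0.17 kPa

Boussinesq vertical stress below a point load on an elastic half-space:
Δσ_z = 3P/(2πz²) · [1 + (r/z)²]^(−5/2)
r/z = 6.9/3.6 = 1.9167; [1+(r/z)²]^(−5/2) = 0.021177.
Δσ_z = 3×218/(2π×3.6²) × 0.021177 = 8.0314 × 0.021177 = 0.1701 kPa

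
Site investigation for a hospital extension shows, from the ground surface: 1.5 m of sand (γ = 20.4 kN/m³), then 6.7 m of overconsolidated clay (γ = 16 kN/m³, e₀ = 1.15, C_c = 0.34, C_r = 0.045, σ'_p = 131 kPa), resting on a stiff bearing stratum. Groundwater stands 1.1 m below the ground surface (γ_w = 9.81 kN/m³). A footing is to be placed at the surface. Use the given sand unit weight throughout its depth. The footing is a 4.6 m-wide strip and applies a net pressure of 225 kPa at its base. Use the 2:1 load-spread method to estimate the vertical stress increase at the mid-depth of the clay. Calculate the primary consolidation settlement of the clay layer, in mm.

Mid-depth of clay below the ground surface: z = 1.5 + 6.7/2 = 4.85 m.
Total vertical stress at mid-clay: σ_v = 20.4×1.5 + 16×3.35 = 84.2 kPa.
Pore pressure: u = 9.81×(4.85 − 1.1) = 36.788 kPa.
Initial effective stress: σ'_0 = σ_v − u = 84.2 − 36.788 = 47.412 kPa.
Stress increase at mid-clay by the 2:1 spreading method:
Δσ = qB/(B+z) = 225×4.6/(4.6+4.85) = 109.52 kPa
Final effective stress: σ'_f = 47.412 + 109.52 = 156.93 kPa.
σ'_f = 156.93 > σ'_p = 131 kPa, so the stress path crosses the preconsolidation pressure — recompression up to σ'_p, then virgin compression beyond:
S_c = H/(1+e₀)·[C_r·log₁₀(σ'_p/σ'_0) + C_c·log₁₀(σ'_f/σ'_p)]
    = 6.7/2.15 × [0.045×log₁₀(131/47.412) + 0.34×log₁₀(156.93/131)]
    = 3.1163 × [0.019862 + 0.026668] = 0.145 m

S_c ≈ 145 mm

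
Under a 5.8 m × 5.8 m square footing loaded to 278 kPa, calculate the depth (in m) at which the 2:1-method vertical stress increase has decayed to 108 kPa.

2:1 spreading — at depth z the loaded area has grown by z in each plan dimension:
qB²/(B+z)² = Δσ_z ⇒ z = B(√(q/Δσ_z) − 1) = 5.8×(√(278/108) − 1) = 3.505 m

z ≈ 3.51 m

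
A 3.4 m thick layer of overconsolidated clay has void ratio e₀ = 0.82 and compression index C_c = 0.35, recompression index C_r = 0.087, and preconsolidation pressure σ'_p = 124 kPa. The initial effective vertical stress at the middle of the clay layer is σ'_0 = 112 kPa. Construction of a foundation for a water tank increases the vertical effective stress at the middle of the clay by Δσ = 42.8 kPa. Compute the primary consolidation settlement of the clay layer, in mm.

S_c ≈ 70.2 mm

Final effective stress: σ'_f = 112 + 42.8 = 154.8 kPa.
σ'_f = 154.8 > σ'_p = 124 kPa, so the stress path crosses the preconsolidation pressure — recompression up to σ'_p, then virgin compression beyond:
S_c = H/(1+e₀)·[C_r·log₁₀(σ'_p/σ'_0) + C_c·log₁₀(σ'_f/σ'_p)]
    = 3.4/1.82 × [0.087×log₁₀(124/112) + 0.35×log₁₀(154.8/124)]
    = 1.8681 × [0.0038457 + 0.033722] = 0.07018 m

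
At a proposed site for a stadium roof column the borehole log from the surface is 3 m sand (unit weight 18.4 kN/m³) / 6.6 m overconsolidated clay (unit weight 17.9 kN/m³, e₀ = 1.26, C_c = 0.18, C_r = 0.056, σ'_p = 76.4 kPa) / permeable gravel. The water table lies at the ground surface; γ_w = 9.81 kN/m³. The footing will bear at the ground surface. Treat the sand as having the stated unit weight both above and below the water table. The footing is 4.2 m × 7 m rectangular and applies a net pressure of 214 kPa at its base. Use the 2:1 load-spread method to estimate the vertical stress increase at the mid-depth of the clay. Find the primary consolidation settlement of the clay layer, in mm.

Mid-depth of clay below the ground surface: z = 3 + 6.6/2 = 6.3 m.
Total vertical stress at mid-clay: σ_v = 18.4×3 + 17.9×3.3 = 114.27 kPa.
Pore pressure: u = 9.81×(6.3 − 0) = 61.803 kPa.
Initial effective stress: σ'_0 = σ_v − u = 114.27 − 61.803 = 52.467 kPa.
Stress increase at mid-clay by the 2:1 spreading method:
Δσ = qBL/((B+z)(L+z)) = 214×4.2×7/((4.2+6.3)(7+6.3)) = 45.053 kPa
Final effective stress: σ'_f = 52.467 + 45.053 = 97.52 kPa.
σ'_f = 97.52 > σ'_p = 76.4 kPa, so the stress path crosses the preconsolidation pressure — recompression up to σ'_p, then virgin compression beyond:
S_c = H/(1+e₀)·[C_r·log₁₀(σ'_p/σ'_0) + C_c·log₁₀(σ'_f/σ'_p)]
    = 6.6/2.26 × [0.056×log₁₀(76.4/52.467) + 0.18×log₁₀(97.52/76.4)]
    = 2.9204 × [0.0091396 + 0.01908] = 0.08241 m

S_c ≈ 82.4 mm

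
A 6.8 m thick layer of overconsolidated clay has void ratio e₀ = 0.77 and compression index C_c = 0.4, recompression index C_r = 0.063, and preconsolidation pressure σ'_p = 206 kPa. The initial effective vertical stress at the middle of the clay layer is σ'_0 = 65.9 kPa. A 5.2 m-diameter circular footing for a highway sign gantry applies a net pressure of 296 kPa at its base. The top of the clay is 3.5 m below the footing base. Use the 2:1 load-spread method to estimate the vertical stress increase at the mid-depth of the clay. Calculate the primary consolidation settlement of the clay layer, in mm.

S_c ≈ 63.5 mm

Mid-depth of clay below the footing base: z = 3.5 + 6.8/2 = 6.9 m.
Stress increase at mid-clay by the 2:1 spreading method:
Δσ ≈ qD²/(D+z)² = 296×5.2²/(5.2+6.9)² = 54.667 kPa
Final effective stress: σ'_f = 65.9 + 54.667 = 120.57 kPa.
σ'_f = 120.57 ≤ σ'_p = 206 kPa, so the clay remains overconsolidated and only the recompression index applies:
S_c = C_r·H/(1+e₀)·log₁₀(σ'_f/σ'_0) = 0.063×6.8/1.77×log₁₀(120.57/65.9)
    = 0.24203 × 0.26235 = 0.0635 m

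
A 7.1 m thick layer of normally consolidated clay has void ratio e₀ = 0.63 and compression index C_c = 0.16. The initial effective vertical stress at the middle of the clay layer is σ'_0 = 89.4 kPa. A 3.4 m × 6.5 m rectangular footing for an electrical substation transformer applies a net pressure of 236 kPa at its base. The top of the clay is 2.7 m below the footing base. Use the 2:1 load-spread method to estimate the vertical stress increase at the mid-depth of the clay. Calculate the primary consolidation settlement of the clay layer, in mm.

S_c ≈ 117 mm

Mid-depth of clay below the footing base: z = 2.7 + 7.1/2 = 6.25 m.
Stress increase at mid-clay by the 2:1 spreading method:
Δσ = qBL/((B+z)(L+z)) = 236×3.4×6.5/((3.4+6.25)(6.5+6.25)) = 42.39 kPa
Final effective stress: σ'_f = σ'_0 + Δσ = 89.4 + 42.39 = 131.79 kPa.
Normally consolidated clay, so the full stress increment lies on the virgin compression line:
S_c = C_c·H/(1+e₀)·log₁₀(σ'_f/σ'_0) = 0.16×7.1/(1+0.63)×log₁₀(131.79/89.4)
    = 0.69693 × 0.16854 = 0.1175 m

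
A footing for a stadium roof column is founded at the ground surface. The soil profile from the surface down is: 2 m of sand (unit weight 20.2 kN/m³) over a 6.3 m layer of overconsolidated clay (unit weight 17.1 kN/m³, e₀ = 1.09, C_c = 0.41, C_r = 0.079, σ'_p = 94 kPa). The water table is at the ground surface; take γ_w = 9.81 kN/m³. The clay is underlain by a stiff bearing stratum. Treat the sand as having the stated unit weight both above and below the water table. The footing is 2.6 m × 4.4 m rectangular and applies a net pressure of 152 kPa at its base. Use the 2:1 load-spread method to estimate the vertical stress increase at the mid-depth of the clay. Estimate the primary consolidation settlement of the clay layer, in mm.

S_c ≈ 44.5 mm

Mid-depth of clay below the ground surface: z = 2 + 6.3/2 = 5.15 m.
Total vertical stress at mid-clay: σ_v = 20.2×2 + 17.1×3.15 = 94.265 kPa.
Pore pressure: u = 9.81×(5.15 − 0) = 50.522 kPa.
Initial effective stress: σ'_0 = σ_v − u = 94.265 − 50.522 = 43.743 kPa.
Stress increase at mid-clay by the 2:1 spreading method:
Δσ = qBL/((B+z)(L+z)) = 152×2.6×4.4/((2.6+5.15)(4.4+5.15)) = 23.494 kPa
Final effective stress: σ'_f = 43.743 + 23.494 = 67.237 kPa.
σ'_f = 67.237 ≤ σ'_p = 94 kPa, so the clay remains overconsolidated and only the recompression index applies:
S_c = C_r·H/(1+e₀)·log₁₀(σ'_f/σ'_0) = 0.079×6.3/2.09×log₁₀(67.237/43.743)
    = 0.23814 × 0.1867 = 0.04446 m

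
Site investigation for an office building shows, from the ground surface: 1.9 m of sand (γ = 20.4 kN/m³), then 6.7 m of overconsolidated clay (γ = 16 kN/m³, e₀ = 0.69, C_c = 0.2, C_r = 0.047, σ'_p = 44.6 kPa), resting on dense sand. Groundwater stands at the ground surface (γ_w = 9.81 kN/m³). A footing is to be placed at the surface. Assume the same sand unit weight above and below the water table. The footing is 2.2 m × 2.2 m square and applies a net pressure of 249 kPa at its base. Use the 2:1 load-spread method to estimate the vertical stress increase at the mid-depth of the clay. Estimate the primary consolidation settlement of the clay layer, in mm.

S_c ≈ 124 mm

Mid-depth of clay below the ground surface: z = 1.9 + 6.7/2 = 5.25 m.
Total vertical stress at mid-clay: σ_v = 20.4×1.9 + 16×3.35 = 92.36 kPa.
Pore pressure: u = 9.81×(5.25 − 0) = 51.503 kPa.
Initial effective stress: σ'_0 = σ_v − u = 92.36 − 51.503 = 40.857 kPa.
Stress increase at mid-clay by the 2:1 spreading method:
Δσ = qBL/((B+z)(L+z)) = 249×2.2×2.2/((2.2+5.25)(2.2+5.25)) = 21.714 kPa
Final effective stress: σ'_f = 40.857 + 21.714 = 62.571 kPa.
σ'_f = 62.571 > σ'_p = 44.6 kPa, so the stress path crosses the preconsolidation pressure — recompression up to σ'_p, then virgin compression beyond:
S_c = H/(1+e₀)·[C_r·log₁₀(σ'_p/σ'_0) + C_c·log₁₀(σ'_f/σ'_p)]
    = 6.7/1.69 × [0.047×log₁₀(44.6/40.857) + 0.2×log₁₀(62.571/44.6)]
    = 3.9645 × [0.0017892 + 0.029408] = 0.1237 m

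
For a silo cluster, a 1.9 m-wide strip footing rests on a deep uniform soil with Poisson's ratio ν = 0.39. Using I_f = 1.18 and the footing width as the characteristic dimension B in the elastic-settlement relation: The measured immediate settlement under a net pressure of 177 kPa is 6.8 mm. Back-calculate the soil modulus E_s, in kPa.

S_e = q·B·(1−ν²)/E_s · I_f  ⇒  E_s = q·B·(1−ν²)·I_f / S_e.
E_s = 177 × 1.9 × 0.8479 × 1.18 / 0.0068 = 49480 kPa

E_s ≈ 49500 kPa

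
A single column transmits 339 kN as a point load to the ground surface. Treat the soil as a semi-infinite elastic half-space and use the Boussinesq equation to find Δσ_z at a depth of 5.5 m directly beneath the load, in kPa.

Boussinesq vertical stress below a point load on an elastic half-space:
Δσ_z = 3P/(2πz²) · [1 + (r/z)²]^(−5/2)
r/z = 0/5.5 = 0; [1+(r/z)²]^(−5/2) = 1.
Δσ_z = 3×339/(2π×5.5²) × 1 = 5.3508 × 1 = 5.351 kPa

Δσ_z ≈ 5.35 kPa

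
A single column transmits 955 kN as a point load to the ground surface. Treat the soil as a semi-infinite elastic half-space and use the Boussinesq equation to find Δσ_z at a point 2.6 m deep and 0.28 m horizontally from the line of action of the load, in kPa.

Δσ_z ≈ 65.5 kPa

Boussinesq vertical stress below a point load on an elastic half-space:
Δσ_z = 3P/(2πz²) · [1 + (r/z)²]^(−5/2)
r/z = 0.28/2.6 = 0.10769; [1+(r/z)²]^(−5/2) = 0.97158.
Δσ_z = 3×955/(2π×2.6²) × 0.97158 = 67.453 × 0.97158 = 65.54 kPa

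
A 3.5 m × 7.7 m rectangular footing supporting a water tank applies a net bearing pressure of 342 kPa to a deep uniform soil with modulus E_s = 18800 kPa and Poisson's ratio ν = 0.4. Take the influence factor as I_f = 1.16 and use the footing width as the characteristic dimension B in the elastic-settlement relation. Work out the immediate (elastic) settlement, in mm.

S_e ≈ 62 mm

Immediate (elastic) settlement: S_e = q·B·(1−ν²)/E_s · I_f.
S_e = 342 × 3.5 × (1 − 0.4²) / 18800 × 1.16
    = 342 × 3.5 × 0.84 / 18800 × 1.16
    = 0.06204 m = 62.04 mm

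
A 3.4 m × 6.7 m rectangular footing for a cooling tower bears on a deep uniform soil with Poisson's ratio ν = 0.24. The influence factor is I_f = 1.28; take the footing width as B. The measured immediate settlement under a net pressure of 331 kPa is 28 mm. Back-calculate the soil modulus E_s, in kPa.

E_s ≈ 48500 kPa

S_e = q·B·(1−ν²)/E_s · I_f  ⇒  E_s = q·B·(1−ν²)·I_f / S_e.
E_s = 331 × 3.4 × 0.9424 × 1.28 / 0.028 = 48480 kPa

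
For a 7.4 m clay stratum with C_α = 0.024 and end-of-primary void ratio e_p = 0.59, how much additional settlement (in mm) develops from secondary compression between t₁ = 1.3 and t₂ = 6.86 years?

Secondary compression: S_s = C_α·H/(1+e_p)·log₁₀(t₂/t₁)
S_s = 0.024×7.4/(1+0.59)×log₁₀(6.86/1.3)
    = 0.1117 × 0.7224 = 0.08069 m

S_s ≈ 80.7 mm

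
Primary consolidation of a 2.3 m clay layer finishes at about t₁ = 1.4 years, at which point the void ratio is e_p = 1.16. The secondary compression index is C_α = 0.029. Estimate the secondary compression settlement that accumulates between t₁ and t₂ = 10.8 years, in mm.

S_s ≈ 27.4 mm

Secondary compression: S_s = C_α·H/(1+e_p)·log₁₀(t₂/t₁)
S_s = 0.029×2.3/(1+1.16)×log₁₀(10.8/1.4)
    = 0.03088 × 0.8873 = 0.0274 m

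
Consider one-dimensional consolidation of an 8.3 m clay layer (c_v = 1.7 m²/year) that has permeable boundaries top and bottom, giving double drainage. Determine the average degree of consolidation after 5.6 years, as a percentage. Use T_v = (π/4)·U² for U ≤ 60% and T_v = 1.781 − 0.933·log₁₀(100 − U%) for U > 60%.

U ≈ 79.3 %

Drainage path length: H_d = H/2 = 4.15 m (double drainage).
T_v = c_v·t/H_d² = 1.7×5.6/4.15² = 0.55277.
T_v = 0.55277 corresponds to the U > 60% branch:
U = 1 − 10^((1.781 − T_v)/0.933)/100 = 0.7928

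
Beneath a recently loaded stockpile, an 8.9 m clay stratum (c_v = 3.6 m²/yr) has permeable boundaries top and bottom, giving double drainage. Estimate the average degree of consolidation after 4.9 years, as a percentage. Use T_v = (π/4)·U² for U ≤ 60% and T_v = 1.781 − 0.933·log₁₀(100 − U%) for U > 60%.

U ≈ 91 %

Drainage path length: H_d = H/2 = 4.45 m (double drainage).
T_v = c_v·t/H_d² = 3.6×4.9/4.45² = 0.8908.
T_v = 0.8908 corresponds to the U > 60% branch:
U = 1 − 10^((1.781 − T_v)/0.933)/100 = 0.91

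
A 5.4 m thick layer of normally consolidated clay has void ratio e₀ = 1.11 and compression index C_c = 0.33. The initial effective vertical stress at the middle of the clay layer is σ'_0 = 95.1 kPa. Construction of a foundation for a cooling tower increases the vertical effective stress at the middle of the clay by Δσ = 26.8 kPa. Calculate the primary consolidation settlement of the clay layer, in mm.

S_c ≈ 91.1 mm

Final effective stress: σ'_f = σ'_0 + Δσ = 95.1 + 26.8 = 121.9 kPa.
Normally consolidated clay, so the full stress increment lies on the virgin compression line:
S_c = C_c·H/(1+e₀)·log₁₀(σ'_f/σ'_0) = 0.33×5.4/(1+1.11)×log₁₀(121.9/95.1)
    = 0.84455 × 0.10782 = 0.09106 m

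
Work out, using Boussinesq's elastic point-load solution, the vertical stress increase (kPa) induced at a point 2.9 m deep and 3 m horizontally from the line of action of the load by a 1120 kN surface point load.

Boussinesq vertical stress below a point load on an elastic half-space:
Δσ_z = 3P/(2πz²) · [1 + (r/z)²]^(−5/2)
r/z = 3/2.9 = 1.0345; [1+(r/z)²]^(−5/2) = 0.16218.
Δσ_z = 3×1120/(2π×2.9²) × 0.16218 = 63.586 × 0.16218 = 10.31 kPa

Δσ_z ≈ 10.3 kPa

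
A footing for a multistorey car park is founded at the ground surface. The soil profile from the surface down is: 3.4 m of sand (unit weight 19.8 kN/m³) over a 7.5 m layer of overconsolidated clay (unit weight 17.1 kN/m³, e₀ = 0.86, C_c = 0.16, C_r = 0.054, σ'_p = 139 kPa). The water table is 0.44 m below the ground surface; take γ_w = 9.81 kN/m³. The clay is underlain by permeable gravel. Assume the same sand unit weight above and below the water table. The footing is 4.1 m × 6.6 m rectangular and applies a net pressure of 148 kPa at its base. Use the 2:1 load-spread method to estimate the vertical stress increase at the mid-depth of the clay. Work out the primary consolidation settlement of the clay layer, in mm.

Mid-depth of clay below the ground surface: z = 3.4 + 7.5/2 = 7.15 m.
Total vertical stress at mid-clay: σ_v = 19.8×3.4 + 17.1×3.75 = 131.44 kPa.
Pore pressure: u = 9.81×(7.15 − 0.44) = 65.825 kPa.
Initial effective stress: σ'_0 = σ_v − u = 131.44 − 65.825 = 65.615 kPa.
Stress increase at mid-clay by the 2:1 spreading method:
Δσ = qBL/((B+z)(L+z)) = 148×4.1×6.6/((4.1+7.15)(6.6+7.15)) = 25.89 kPa
Final effective stress: σ'_f = 65.615 + 25.89 = 91.505 kPa.
σ'_f = 91.505 ≤ σ'_p = 139 kPa, so the clay remains overconsolidated and only the recompression index applies:
S_c = C_r·H/(1+e₀)·log₁₀(σ'_f/σ'_0) = 0.054×7.5/1.86×log₁₀(91.505/65.615)
    = 0.21774 × 0.14444 = 0.03145 m

S_c ≈ 31.5 mm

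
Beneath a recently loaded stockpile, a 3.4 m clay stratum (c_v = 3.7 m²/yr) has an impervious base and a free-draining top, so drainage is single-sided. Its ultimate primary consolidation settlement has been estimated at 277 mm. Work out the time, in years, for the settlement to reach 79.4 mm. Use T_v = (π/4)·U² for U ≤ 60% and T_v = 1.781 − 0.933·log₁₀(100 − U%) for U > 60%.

t ≈ 0.202 years

Drainage path length: H_d = H = 3.4 m (single drainage).
U = S(t)/S_ult = 79.4/277 = 0.2866.
U ≤ 60%: T_v = (π/4)·U² = (π/4)×0.28664² = 0.064531.
t = T_v·H_d²/c_v = 0.064531×3.4²/3.7 = 0.2016 years.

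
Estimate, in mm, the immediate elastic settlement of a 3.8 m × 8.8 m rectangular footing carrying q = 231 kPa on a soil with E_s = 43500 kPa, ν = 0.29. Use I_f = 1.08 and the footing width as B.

Immediate (elastic) settlement: S_e = q·B·(1−ν²)/E_s · I_f.
S_e = 231 × 3.8 × (1 − 0.29²) / 43500 × 1.08
    = 231 × 3.8 × 0.9159 / 43500 × 1.08
    = 0.01996 m = 19.96 mm

S_e ≈ 20 mm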